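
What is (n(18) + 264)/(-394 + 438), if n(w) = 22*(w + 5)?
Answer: 35/2 ≈ 17.500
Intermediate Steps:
n(w) = 110 + 22*w (n(w) = 22*(5 + w) = 110 + 22*w)
(n(18) + 264)/(-394 + 438) = ((110 + 22*18) + 264)/(-394 + 438) = ((110 + 396) + 264)/44 = (506 + 264)*(1/44) = 770*(1/44) = 35/2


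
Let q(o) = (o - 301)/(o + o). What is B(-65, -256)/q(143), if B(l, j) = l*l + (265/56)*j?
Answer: -3016585/553 ≈ -5454.9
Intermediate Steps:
B(l, j) = l² + 265*j/56 (B(l, j) = l² + (265*(1/56))*j = l² + 265*j/56)
q(o) = (-301 + o)/(2*o) (q(o) = (-301 + o)/((2*o)) = (-301 + o)*(1/(2*o)) = (-301 + o)/(2*o))
B(-65, -256)/q(143) = ((-65)² + (265/56)*(-256))/(((½)*(-301 + 143)/143)) = (4225 - 8480/7)/(((½)*(1/143)*(-158))) = 21095/(7*(-79/143)) = (21095/7)*(-143/79) = -3016585/553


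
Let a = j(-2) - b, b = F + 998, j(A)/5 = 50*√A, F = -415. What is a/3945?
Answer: -583/3945 + 50*I*√2/789 ≈ -0.14778 + 0.089621*I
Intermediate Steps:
j(A) = 250*√A (j(A) = 5*(50*√A) = 250*√A)
b = 583 (b = -415 + 998 = 583)
a = -583 + 250*I*√2 (a = 250*√(-2) - 1*583 = 250*(I*√2) - 583 = 250*I*√2 - 583 = -583 + 250*I*√2 ≈ -583.0 + 353.55*I)
a/3945 = (-583 + 250*I*√2)/3945 = (-583 + 250*I*√2)*(1/3945) = -583/3945 + 50*I*√2/789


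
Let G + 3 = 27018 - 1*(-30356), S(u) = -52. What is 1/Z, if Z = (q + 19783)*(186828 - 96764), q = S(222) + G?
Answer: 1/6944114528 ≈ 1.4401e-10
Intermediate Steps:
G = 57371 (G = -3 + (27018 - 1*(-30356)) = -3 + (27018 + 30356) = -3 + 57374 = 57371)
q = 57319 (q = -52 + 57371 = 57319)
Z = 6944114528 (Z = (57319 + 19783)*(186828 - 96764) = 77102*90064 = 6944114528)
1/Z = 1/6944114528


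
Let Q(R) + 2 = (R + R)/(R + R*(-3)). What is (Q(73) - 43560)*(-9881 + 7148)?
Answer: 119057679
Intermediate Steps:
Q(R) = -3 (Q(R) = -2 + (R + R)/(R + R*(-3)) = -2 + (2*R)/(R - 3*R) = -2 + (2*R)/((-2*R)) = -2 + (2*R)*(-1/(2*R)) = -2 - 1 = -3)
(Q(73) - 43560)*(-9881 + 7148) = (-3 - 43560)*(-9881 + 7148) = -43563*(-2733) = 119057679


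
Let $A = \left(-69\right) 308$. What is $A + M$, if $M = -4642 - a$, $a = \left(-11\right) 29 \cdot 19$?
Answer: $-19833$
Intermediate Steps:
$a = -6061$ ($a = \left(-319\right) 19 = -6061$)
$M = 1419$ ($M = -4642 - -6061 = -4642 + 6061 = 1419$)
$A = -21252$
$A + M = -21252 + 1419 = -19833$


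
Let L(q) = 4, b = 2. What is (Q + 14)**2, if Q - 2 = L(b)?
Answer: 400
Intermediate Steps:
Q = 6 (Q = 2 + 4 = 6)
(Q + 14)**2 = (6 + 14)**2 = 20**2 = 400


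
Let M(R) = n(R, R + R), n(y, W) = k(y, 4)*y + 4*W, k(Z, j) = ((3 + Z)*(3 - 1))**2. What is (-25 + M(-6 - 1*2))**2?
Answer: 790321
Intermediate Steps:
k(Z, j) = (6 + 2*Z)**2 (k(Z, j) = ((3 + Z)*2)**2 = (6 + 2*Z)**2)
n(y, W) = 4*W + 4*y*(3 + y)**2 (n(y, W) = (4*(3 + y)**2)*y + 4*W = 4*y*(3 + y)**2 + 4*W = 4*W + 4*y*(3 + y)**2)
M(R) = 8*R + 4*R*(3 + R)**2 (M(R) = 4*(R + R) + 4*R*(3 + R)**2 = 4*(2*R) + 4*R*(3 + R)**2 = 8*R + 4*R*(3 + R)**2)
(-25 + M(-6 - 1*2))**2 = (-25 + 4*(-6 - 1*2)*(2 + (3 + (-6 - 1*2))**2))**2 = (-25 + 4*(-6 - 2)*(2 + (3 + (-6 - 2))**2))**2 = (-25 + 4*(-8)*(2 + (3 - 8)**2))**2 = (-25 + 4*(-8)*(2 + (-5)**2))**2 = (-25 + 4*(-8)*(2 + 25))**2 = (-25 + 4*(-8)*27)**2 = (-25 - 864)**2 = (-889)**2 = 790321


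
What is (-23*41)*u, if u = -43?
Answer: 40549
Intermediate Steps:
(-23*41)*u = -23*41*(-43) = -943*(-43) = 40549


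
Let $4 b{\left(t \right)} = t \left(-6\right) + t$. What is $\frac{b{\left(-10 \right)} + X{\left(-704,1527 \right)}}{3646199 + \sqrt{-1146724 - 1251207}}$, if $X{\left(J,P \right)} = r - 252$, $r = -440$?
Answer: $- \frac{4955184441}{26589539091064} + \frac{1359 i \sqrt{2397931}}{26589539091064} \approx -0.00018636 + 7.9146 \cdot 10^{-8} i$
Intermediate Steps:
$X{\left(J,P \right)} = -692$ ($X{\left(J,P \right)} = -440 - 252 = -692$)
$b{\left(t \right)} = - \frac{5 t}{4}$ ($b{\left(t \right)} = \frac{t \left(-6\right) + t}{4} = \frac{- 6 t + t}{4} = \frac{\left(-5\right) t}{4} = - \frac{5 t}{4}$)
$\frac{b{\left(-10 \right)} + X{\left(-704,1527 \right)}}{3646199 + \sqrt{-1146724 - 1251207}} = \frac{\left(- \frac{5}{4}\right) \left(-10\right) - 692}{3646199 + \sqrt{-1146724 - 1251207}} = \frac{\frac{25}{2} - 692}{3646199 + \sqrt{-2397931}} = - \frac{1359}{2 \left(3646199 + i \sqrt{2397931}\right)}$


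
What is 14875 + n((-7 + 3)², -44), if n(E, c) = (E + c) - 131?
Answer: 14716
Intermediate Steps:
n(E, c) = -131 + E + c
14875 + n((-7 + 3)², -44) = 14875 + (-131 + (-7 + 3)² - 44) = 14875 + (-131 + (-4)² - 44) = 14875 + (-131 + 16 - 44) = 14875 - 159 = 14716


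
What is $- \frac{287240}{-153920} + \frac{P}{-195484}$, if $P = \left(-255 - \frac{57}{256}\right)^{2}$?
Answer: $\frac{9446336551279}{6162206162944} \approx 1.5329$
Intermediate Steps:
$P = \frac{4268923569}{65536}$ ($P = \left(-255 - \frac{57}{256}\right)^{2} = \left(- \frac{65337}{256}\right)^{2} = \frac{4268923569}{65536} \approx 65139.0$)
$- \frac{287240}{-153920} + \frac{P}{-195484} = - \frac{287240}{-153920} + \frac{4268923569}{65536 \left(-195484\right)} = \left(-287240\right) \left(- \frac{1}{153920}\right) + \frac{4268923569}{65536} \left(- \frac{1}{195484}\right) = \frac{7181}{3848} - \frac{4268923569}{12811239424} = \frac{9446336551279}{6162206162944}$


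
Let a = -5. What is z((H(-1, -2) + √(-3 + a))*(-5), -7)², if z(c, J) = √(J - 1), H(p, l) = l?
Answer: -8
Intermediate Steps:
z(c, J) = √(-1 + J)
z((H(-1, -2) + √(-3 + a))*(-5), -7)² = (√(-1 - 7))² = (√(-8))² = (2*I*√2)² = -8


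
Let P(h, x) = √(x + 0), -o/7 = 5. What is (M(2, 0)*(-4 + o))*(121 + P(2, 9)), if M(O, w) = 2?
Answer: -9672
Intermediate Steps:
o = -35 (o = -7*5 = -35)
P(h, x) = √x
(M(2, 0)*(-4 + o))*(121 + P(2, 9)) = (2*(-4 - 35))*(121 + √9) = (2*(-39))*(121 + 3) = -78*124 = -9672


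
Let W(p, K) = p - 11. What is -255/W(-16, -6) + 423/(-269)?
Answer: 19058/2421 ≈ 7.8720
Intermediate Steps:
W(p, K) = -11 + p
-255/W(-16, -6) + 423/(-269) = -255/(-11 - 16) + 423/(-269) = -255/(-27) + 423*(-1/269) = -255*(-1/27) - 423/269 = 85/9 - 423/269 = 19058/2421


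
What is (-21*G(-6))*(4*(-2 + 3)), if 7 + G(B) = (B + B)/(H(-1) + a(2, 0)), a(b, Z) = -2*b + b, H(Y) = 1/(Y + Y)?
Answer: 924/5 ≈ 184.80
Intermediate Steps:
H(Y) = 1/(2*Y)
a(b, Z) = -b
G(B) = -7 - 4*B/5 (G(B) = -7 + (B + B)/((½)/(-1) - 1*2) = -7 + (2*B)/((½)*(-1) - 2) = -7 + (2*B)/(-½ - 2) = -7 + (2*B)/(-5/2) = -7 + (2*B)*(-⅖) = -7 - 4*B/5)
(-21*G(-6))*(4*(-2 + 3)) = (-21*(-7 - ⅘*(-6)))*(4*(-2 + 3)) = (-21*(-7 + 24/5))*(4*1) = -21*(-11/5)*4 = (231/5)*4 = 924/5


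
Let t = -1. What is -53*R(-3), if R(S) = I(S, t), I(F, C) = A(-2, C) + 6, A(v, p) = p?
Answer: -265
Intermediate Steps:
I(F, C) = 6 + C (I(F, C) = C + 6 = 6 + C)
R(S) = 5 (R(S) = 6 - 1 = 5)
-53*R(-3) = -53*5 = -265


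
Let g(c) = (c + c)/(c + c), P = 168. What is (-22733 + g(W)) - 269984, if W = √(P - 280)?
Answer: -292716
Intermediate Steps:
W = 4*I*√7 (W = √(168 - 280) = √(-112) = 4*I*√7 ≈ 10.583*I)
g(c) = 1 (g(c) = (2*c)/((2*c)) = (2*c)*(1/(2*c)) = 1)
(-22733 + g(W)) - 269984 = (-22733 + 1) - 269984 = -22732 - 269984 = -292716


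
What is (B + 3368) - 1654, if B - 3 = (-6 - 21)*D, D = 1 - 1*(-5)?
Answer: 1555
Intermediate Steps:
D = 6 (D = 1 + 5 = 6)
B = -159 (B = 3 + (-6 - 21)*6 = 3 - 27*6 = 3 - 162 = -159)
(B + 3368) - 1654 = (-159 + 3368) - 1654 = 3209 - 1654 = 1555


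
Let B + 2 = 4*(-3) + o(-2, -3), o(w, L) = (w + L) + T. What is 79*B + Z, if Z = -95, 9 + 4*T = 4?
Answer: -6779/4 ≈ -1694.8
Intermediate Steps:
T = -5/4 (T = -9/4 + (¼)*4 = -9/4 + 1 = -5/4 ≈ -1.2500)
o(w, L) = -5/4 + L + w (o(w, L) = (w + L) - 5/4 = (L + w) - 5/4 = -5/4 + L + w)
B = -81/4 (B = -2 + (4*(-3) + (-5/4 - 3 - 2)) = -2 + (-12 - 25/4) = -2 - 73/4 = -81/4 ≈ -20.250)
79*B + Z = 79*(-81/4) - 95 = -6399/4 - 95 = -6779/4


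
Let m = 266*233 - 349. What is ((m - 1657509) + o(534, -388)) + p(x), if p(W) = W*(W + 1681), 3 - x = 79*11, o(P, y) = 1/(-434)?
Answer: -998924781/434 ≈ -2.3017e+6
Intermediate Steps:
m = 61629 (m = 61978 - 349 = 61629)
o(P, y) = -1/434
x = -866 (x = 3 - 79*11 = 3 - 1*869 = 3 - 869 = -866)
p(W) = W*(1681 + W)
((m - 1657509) + o(534, -388)) + p(x) = ((61629 - 1657509) - 1/434) - 866*(1681 - 866) = (-1595880 - 1/434) - 866*815 = -692611921/434 - 705790 = -998924781/434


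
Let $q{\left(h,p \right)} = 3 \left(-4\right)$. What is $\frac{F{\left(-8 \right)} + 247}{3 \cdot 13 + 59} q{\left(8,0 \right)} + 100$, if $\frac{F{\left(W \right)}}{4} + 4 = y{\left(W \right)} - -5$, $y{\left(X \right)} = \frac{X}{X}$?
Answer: $\frac{3370}{49} \approx 68.776$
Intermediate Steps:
$y{\left(X \right)} = 1$
$q{\left(h,p \right)} = -12$
$F{\left(W \right)} = 8$ ($F{\left(W \right)} = -16 + 4 \left(1 - -5\right) = -16 + 4 \left(1 + 5\right) = -16 + 4 \cdot 6 = -16 + 24 = 8$)
$\frac{F{\left(-8 \right)} + 247}{3 \cdot 13 + 59} q{\left(8,0 \right)} + 100 = \frac{8 + 247}{3 \cdot 13 + 59} \left(-12\right) + 100 = \frac{255}{39 + 59} \left(-12\right) + 100 = \frac{255}{98} \left(-12\right) + 100 = - \frac{1530}{49} + 100 = \frac{3370}{49}$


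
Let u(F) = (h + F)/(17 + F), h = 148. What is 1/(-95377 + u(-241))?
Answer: -224/21364355 ≈ -1.0485e-5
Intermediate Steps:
u(F) = (148 + F)/(17 + F)
1/(-95377 + u(-241)) = 1/(-95377 + (148 - 241)/(17 - 241)) = 1/(-95377 - 93/(-224)) = 1/(-95377 - 1/224*(-93)) = 1/(-95377 + 93/224) = 1/(-21364355/224) = -224/21364355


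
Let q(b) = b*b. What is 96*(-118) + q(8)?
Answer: -11264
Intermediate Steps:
q(b) = b²
96*(-118) + q(8) = 96*(-118) + 8² = -11328 + 64 = -11264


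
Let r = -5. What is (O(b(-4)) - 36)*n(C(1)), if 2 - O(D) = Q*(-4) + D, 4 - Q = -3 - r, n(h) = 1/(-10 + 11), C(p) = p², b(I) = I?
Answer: -22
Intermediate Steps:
n(h) = 1 (n(h) = 1/1 = 1)
Q = 2 (Q = 4 - (-3 - 1*(-5)) = 4 - (-3 + 5) = 4 - 1*2 = 4 - 2 = 2)
O(D) = 10 - D (O(D) = 2 - (2*(-4) + D) = 2 - (-8 + D) = 2 + (8 - D) = 10 - D)
(O(b(-4)) - 36)*n(C(1)) = ((10 - 1*(-4)) - 36)*1 = ((10 + 4) - 36)*1 = (14 - 36)*1 = -22*1 = -22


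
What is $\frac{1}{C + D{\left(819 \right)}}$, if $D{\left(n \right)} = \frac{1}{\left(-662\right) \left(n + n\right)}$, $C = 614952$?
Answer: $\frac{1084356}{666826890911} \approx 1.6261 \cdot 10^{-6}$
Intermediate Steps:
$D{\left(n \right)} = - \frac{1}{1324 n}$ ($D{\left(n \right)} = \frac{1}{\left(-662\right) 2 n} = \frac{1}{\left(-1324\right) n} = - \frac{1}{1324 n}$)
$\frac{1}{C + D{\left(819 \right)}} = \frac{1}{614952 - \frac{1}{1324 \cdot 819}} = \frac{1}{614952 - \frac{1}{1084356}} = \frac{1}{\frac{666826890911}{1084356}} = \frac{1084356}{666826890911}$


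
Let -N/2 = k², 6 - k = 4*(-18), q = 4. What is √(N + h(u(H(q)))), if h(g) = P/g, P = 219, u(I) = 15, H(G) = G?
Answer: I*√303835/5 ≈ 110.24*I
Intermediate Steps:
k = 78 (k = 6 - 4*(-18) = 6 - 1*(-72) = 6 + 72 = 78)
N = -12168 (N = -2*78² = -2*6084 = -12168)
h(g) = 219/g
√(N + h(u(H(q)))) = √(-12168 + 219/15) = √(-12168 + 219*(1/15)) = √(-12168 + 73/5) = √(-60767/5) = I*√303835/5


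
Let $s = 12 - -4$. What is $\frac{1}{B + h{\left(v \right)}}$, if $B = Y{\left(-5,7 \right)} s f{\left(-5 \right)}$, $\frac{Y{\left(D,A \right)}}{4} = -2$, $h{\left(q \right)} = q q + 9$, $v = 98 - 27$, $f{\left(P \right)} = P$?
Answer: $\frac{1}{5690} \approx 0.00017575$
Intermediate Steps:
$v = 71$
$h{\left(q \right)} = 9 + q^{2}$ ($h{\left(q \right)} = q^{2} + 9 = 9 + q^{2}$)
$s = 16$ ($s = 12 + 4 = 16$)
$Y{\left(D,A \right)} = -8$ ($Y{\left(D,A \right)} = 4 \left(-2\right) = -8$)
$B = 640$ ($B = \left(-8\right) 16 \left(-5\right) = \left(-128\right) \left(-5\right) = 640$)
$\frac{1}{B + h{\left(v \right)}} = \frac{1}{640 + \left(9 + 71^{2}\right)} = \frac{1}{640 + \left(9 + 5041\right)} = \frac{1}{640 + 5050} = \frac{1}{5690}$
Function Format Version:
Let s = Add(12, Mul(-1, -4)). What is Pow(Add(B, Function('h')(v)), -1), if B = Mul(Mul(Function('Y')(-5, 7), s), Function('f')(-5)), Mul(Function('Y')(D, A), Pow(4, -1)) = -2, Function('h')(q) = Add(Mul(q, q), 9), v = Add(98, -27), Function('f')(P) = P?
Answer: Rational(1, 5690) ≈ 0.00017575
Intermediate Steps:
v = 71
Function('h')(q) = Add(9, Pow(q, 2)) (Function('h')(q) = Add(Pow(q, 2), 9) = Add(9, Pow(q, 2)))
s = 16 (s = Add(12, 4) = 16)
Function('Y')(D, A) = -8 (Function('Y')(D, A) = Mul(4, -2) = -8)
B = 640 (B = Mul(Mul(-8, 16), -5) = Mul(-128, -5) = 640)
Pow(Add(B, Function('h')(v)), -1) = Pow(Add(640, Add(9, Pow(71, 2))), -1) = Pow(Add(640, Add(9, 5041)), -1) = Pow(Add(640, 5050), -1) = Pow(5690, -1) = Rational(1, 5690)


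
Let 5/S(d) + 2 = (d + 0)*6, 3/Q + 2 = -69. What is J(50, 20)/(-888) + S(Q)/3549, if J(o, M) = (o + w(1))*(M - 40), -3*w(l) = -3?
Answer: 4824013/4202016 ≈ 1.1480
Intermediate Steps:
Q = -3/71 (Q = 3/(-2 - 69) = 3/(-71) = 3*(-1/71) = -3/71 ≈ -0.042253)
w(l) = 1 (w(l) = -⅓*(-3) = 1)
J(o, M) = (1 + o)*(-40 + M) (J(o, M) = (o + 1)*(M - 40) = (1 + o)*(-40 + M))
S(d) = 5/(-2 + 6*d) (S(d) = 5/(-2 + (d + 0)*6) = 5/(-2 + d*6) = 5/(-2 + 6*d))
J(50, 20)/(-888) + S(Q)/3549 = (-40 + 20 - 40*50 + 20*50)/(-888) + (5/(2*(-1 + 3*(-3/71))))/3549 = (-40 + 20 - 2000 + 1000)*(-1/888) + (5/(2*(-1 - 9/71)))*(1/3549) = -1020*(-1/888) + (5/(2*(-80/71)))*(1/3549) = 85/74 + ((5/2)*(-71/80))*(1/3549) = 85/74 - 71/32*1/3549 = 85/74 - 71/113568 = 4824013/4202016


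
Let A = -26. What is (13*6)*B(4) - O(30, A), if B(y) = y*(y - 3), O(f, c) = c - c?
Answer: 312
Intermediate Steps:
O(f, c) = 0
B(y) = y*(-3 + y)
(13*6)*B(4) - O(30, A) = (13*6)*(4*(-3 + 4)) - 1*0 = 78*(4*1) + 0 = 78*4 + 0 = 312 + 0 = 312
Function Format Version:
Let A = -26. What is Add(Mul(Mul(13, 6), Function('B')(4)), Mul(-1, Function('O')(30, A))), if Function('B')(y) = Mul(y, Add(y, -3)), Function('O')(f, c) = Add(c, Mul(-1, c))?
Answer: 312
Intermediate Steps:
Function('O')(f, c) = 0
Function('B')(y) = Mul(y, Add(-3, y))
Add(Mul(Mul(13, 6), Function('B')(4)), Mul(-1, Function('O')(30, A))) = Add(Mul(Mul(13, 6), Mul(4, Add(-3, 4))), Mul(-1, 0)) = Add(Mul(78, Mul(4, 1)), 0) = Add(Mul(78, 4), 0) = Add(312, 0) = 312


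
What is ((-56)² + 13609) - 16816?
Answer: -71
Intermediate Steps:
((-56)² + 13609) - 16816 = (3136 + 13609) - 16816 = 16745 - 16816 = -71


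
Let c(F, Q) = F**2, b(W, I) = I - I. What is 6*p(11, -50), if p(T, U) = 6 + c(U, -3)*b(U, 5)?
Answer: 36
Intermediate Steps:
b(W, I) = 0
p(T, U) = 6 (p(T, U) = 6 + U**2*0 = 6 + 0 = 6)
6*p(11, -50) = 6*6 = 36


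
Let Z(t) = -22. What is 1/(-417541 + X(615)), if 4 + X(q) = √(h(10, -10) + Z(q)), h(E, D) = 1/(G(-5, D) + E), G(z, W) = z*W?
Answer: -25052700/10460629622819 - 2*I*√19785/10460629622819 ≈ -2.395e-6 - 2.6893e-11*I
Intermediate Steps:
G(z, W) = W*z
h(E, D) = 1/(E - 5*D) (h(E, D) = 1/(D*(-5) + E) = 1/(-5*D + E) = 1/(E - 5*D))
X(q) = -4 + I*√19785/30 (X(q) = -4 + √(1/(10 - 5*(-10)) - 22) = -4 + √(1/(10 + 50) - 22) = -4 + √(1/60 - 22) = -4 + √(-1319/60) = -4 + I*√19785/30)
1/(-417541 + X(615)) = 1/(-417541 + (-4 + I*√19785/30)) = 1/(-417545 + I*√19785/30)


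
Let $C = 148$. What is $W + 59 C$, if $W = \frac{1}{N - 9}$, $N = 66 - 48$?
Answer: $\frac{78589}{9} \approx 8732.1$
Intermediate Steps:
$N = 18$ ($N = 66 - 48 = 18$)
$W = \frac{1}{9}$ ($W = \frac{1}{18 - 9} = \frac{1}{9} \approx 0.11111$)
$W + 59 C = \frac{1}{9} + 59 \cdot 148 = \frac{1}{9} + 8732 = \frac{78589}{9}$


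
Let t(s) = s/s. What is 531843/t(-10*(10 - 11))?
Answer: 531843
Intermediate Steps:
t(s) = 1
531843/t(-10*(10 - 11)) = 531843/1 = 531843*1 = 531843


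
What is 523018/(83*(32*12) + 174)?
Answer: 261509/16023 ≈ 16.321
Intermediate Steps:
523018/(83*(32*12) + 174) = 523018/(83*384 + 174) = 523018/(31872 + 174) = 523018/32046 = 523018*(1/32046) = 261509/16023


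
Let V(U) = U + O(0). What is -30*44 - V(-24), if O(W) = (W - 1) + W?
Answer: -1295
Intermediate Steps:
O(W) = -1 + 2*W (O(W) = (-1 + W) + W = -1 + 2*W)
V(U) = -1 + U (V(U) = U + (-1 + 2*0) = U + (-1 + 0) = U - 1 = -1 + U)
-30*44 - V(-24) = -30*44 - (-1 - 24) = -1320 - 1*(-25) = -1320 + 25 = -1295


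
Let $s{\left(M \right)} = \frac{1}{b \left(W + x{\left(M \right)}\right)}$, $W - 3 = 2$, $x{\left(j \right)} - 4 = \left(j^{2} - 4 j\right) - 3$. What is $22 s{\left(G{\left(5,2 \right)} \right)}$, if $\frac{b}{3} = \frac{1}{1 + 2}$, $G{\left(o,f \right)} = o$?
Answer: $2$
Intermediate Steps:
$b = 1$ ($b = \frac{3}{1 + 2} = \frac{3}{3} = 3 \cdot \frac{1}{3} = 1$)
$x{\left(j \right)} = 1 + j^{2} - 4 j$ ($x{\left(j \right)} = 4 - \left(3 - j^{2} + 4 j\right) = 1 + j^{2} - 4 j$)
$W = 5$ ($W = 3 + 2 = 5$)
$s{\left(M \right)} = \frac{1}{6 + M^{2} - 4 M}$ ($s{\left(M \right)} = \frac{1}{1 \left(5 + \left(1 + M^{2} - 4 M\right)\right)} = \frac{1}{1 \left(6 + M^{2} - 4 M\right)} = \frac{1}{6 + M^{2} - 4 M}$)
$22 s{\left(G{\left(5,2 \right)} \right)} = \frac{22}{6 + 5^{2} - 20} = \frac{22}{6 + 25 - 20} = \frac{22}{11} = 22 \cdot \frac{1}{11} = 2$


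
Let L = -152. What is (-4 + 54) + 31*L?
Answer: -4662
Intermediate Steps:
(-4 + 54) + 31*L = (-4 + 54) + 31*(-152) = 50 - 4712 = -4662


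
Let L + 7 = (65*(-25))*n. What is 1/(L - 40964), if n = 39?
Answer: -1/104346 ≈ -9.5835e-6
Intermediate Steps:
L = -63382 (L = -7 + (65*(-25))*39 = -7 - 1625*39 = -7 - 63375 = -63382)
1/(L - 40964) = 1/(-63382 - 40964) = 1/(-104346) = -1/104346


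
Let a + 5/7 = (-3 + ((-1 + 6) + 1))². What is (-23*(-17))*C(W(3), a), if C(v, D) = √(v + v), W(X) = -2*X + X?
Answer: 391*I*√6 ≈ 957.75*I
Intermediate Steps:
a = 58/7 (a = -5/7 + (-3 + ((-1 + 6) + 1))² = -5/7 + (-3 + (5 + 1))² = -5/7 + (-3 + 6)² = -5/7 + 3² = -5/7 + 9 = 58/7 ≈ 8.2857)
W(X) = -X
C(v, D) = √2*√v (C(v, D) = √(2*v) = √2*√v)
(-23*(-17))*C(W(3), a) = (-23*(-17))*(√2*√(-1*3)) = 391*(√2*√(-3)) = 391*(√2*(I*√3)) = 391*(I*√6) = 391*I*√6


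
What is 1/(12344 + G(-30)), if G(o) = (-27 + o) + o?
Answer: 1/12257 ≈ 8.1586e-5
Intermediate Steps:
G(o) = -27 + 2*o
1/(12344 + G(-30)) = 1/(12344 + (-27 + 2*(-30))) = 1/(12344 + (-27 - 60)) = 1/(12344 - 87) = 1/12257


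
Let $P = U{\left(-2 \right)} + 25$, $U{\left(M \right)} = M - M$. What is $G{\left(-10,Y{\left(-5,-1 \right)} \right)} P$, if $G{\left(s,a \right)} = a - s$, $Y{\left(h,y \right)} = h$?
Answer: $125$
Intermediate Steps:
$U{\left(M \right)} = 0$
$P = 25$ ($P = 0 + 25 = 25$)
$G{\left(-10,Y{\left(-5,-1 \right)} \right)} P = \left(-5 - -10\right) 25 = \left(-5 + 10\right) 25 = 5 \cdot 25 = 125$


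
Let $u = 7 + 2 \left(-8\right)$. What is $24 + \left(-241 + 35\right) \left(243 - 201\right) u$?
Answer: $77892$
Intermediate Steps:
$u = -9$ ($u = 7 - 16 = -9$)
$24 + \left(-241 + 35\right) \left(243 - 201\right) u = 24 + \left(-241 + 35\right) \left(243 - 201\right) \left(-9\right) = 24 + \left(-206\right) 42 \left(-9\right) = 24 - -77868 = 24 + 77868 = 77892$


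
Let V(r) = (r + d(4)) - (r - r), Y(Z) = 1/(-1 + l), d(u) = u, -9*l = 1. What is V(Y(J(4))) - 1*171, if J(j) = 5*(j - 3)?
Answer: -1679/10 ≈ -167.90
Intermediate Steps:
l = -⅑ (l = -⅑*1 = -⅑ ≈ -0.11111)
J(j) = -15 + 5*j (J(j) = 5*(-3 + j) = -15 + 5*j)
Y(Z) = -9/10 (Y(Z) = 1/(-1 - ⅑) = 1/(-10/9) = -9/10)
V(r) = 4 + r (V(r) = (r + 4) - (r - r) = (4 + r) - 1*0 = (4 + r) + 0 = 4 + r)
V(Y(J(4))) - 1*171 = (4 - 9/10) - 1*171 = 31/10 - 171 = -1679/10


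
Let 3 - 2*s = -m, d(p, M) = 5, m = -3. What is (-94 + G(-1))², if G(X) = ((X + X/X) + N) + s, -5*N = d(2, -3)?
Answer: 9025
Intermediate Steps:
N = -1 (N = -⅕*5 = -1)
s = 0 (s = 3/2 - (-1)*(-3)/2 = 3/2 - ½*3 = 3/2 - 3/2 = 0)
G(X) = X (G(X) = ((X + X/X) - 1) + 0 = ((X + 1) - 1) + 0 = ((1 + X) - 1) + 0 = X + 0 = X)
(-94 + G(-1))² = (-94 - 1)² = (-95)² = 9025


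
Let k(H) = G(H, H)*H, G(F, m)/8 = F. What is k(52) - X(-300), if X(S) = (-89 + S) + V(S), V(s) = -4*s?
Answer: 20821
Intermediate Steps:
G(F, m) = 8*F
k(H) = 8*H**2 (k(H) = (8*H)*H = 8*H**2)
X(S) = -89 - 3*S (X(S) = (-89 + S) - 4*S = -89 - 3*S)
k(52) - X(-300) = 8*52**2 - (-89 - 3*(-300)) = 8*2704 - (-89 + 900) = 21632 - 1*811 = 21632 - 811 = 20821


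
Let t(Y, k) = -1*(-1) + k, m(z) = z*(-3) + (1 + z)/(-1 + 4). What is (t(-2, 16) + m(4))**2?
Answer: 400/9 ≈ 44.444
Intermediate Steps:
m(z) = 1/3 - 8*z/3 (m(z) = -3*z + (1 + z)/3 = -3*z + (1 + z)*(1/3) = -3*z + (1/3 + z/3) = 1/3 - 8*z/3)
t(Y, k) = 1 + k
(t(-2, 16) + m(4))**2 = ((1 + 16) + (1/3 - 8/3*4))**2 = (17 + (1/3 - 32/3))**2 = (17 - 31/3)**2 = (20/3)**2 = 400/9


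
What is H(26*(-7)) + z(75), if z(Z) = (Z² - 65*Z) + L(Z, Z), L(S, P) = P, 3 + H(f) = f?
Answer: 640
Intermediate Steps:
H(f) = -3 + f
z(Z) = Z² - 64*Z (z(Z) = (Z² - 65*Z) + Z = Z² - 64*Z)
H(26*(-7)) + z(75) = (-3 + 26*(-7)) + 75*(-64 + 75) = (-3 - 182) + 75*11 = -185 + 825 = 640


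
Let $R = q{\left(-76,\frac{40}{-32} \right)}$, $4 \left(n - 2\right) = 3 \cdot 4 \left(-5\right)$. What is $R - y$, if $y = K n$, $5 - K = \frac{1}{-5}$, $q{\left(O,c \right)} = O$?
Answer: $- \frac{42}{5} \approx -8.4$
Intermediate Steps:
$n = -13$ ($n = 2 + \frac{3 \cdot 4 \left(-5\right)}{4} = 2 + \frac{12 \left(-5\right)}{4} = 2 + \frac{1}{4} \left(-60\right) = 2 - 15 = -13$)
$K = \frac{26}{5}$ ($K = 5 - \frac{1}{-5} = 5 - - \frac{1}{5} = 5 + \frac{1}{5} = \frac{26}{5} \approx 5.2$)
$R = -76$
$y = - \frac{338}{5}$ ($y = \frac{26}{5} \left(-13\right) = - \frac{338}{5} \approx -67.6$)
$R - y = -76 - - \frac{338}{5} = -76 + \frac{338}{5} = - \frac{42}{5}$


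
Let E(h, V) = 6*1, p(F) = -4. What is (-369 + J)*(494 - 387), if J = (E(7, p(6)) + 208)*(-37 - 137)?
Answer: -4023735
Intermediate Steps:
E(h, V) = 6
J = -37236 (J = (6 + 208)*(-37 - 137) = 214*(-174) = -37236)
(-369 + J)*(494 - 387) = (-369 - 37236)*(494 - 387) = -37605*107 = -4023735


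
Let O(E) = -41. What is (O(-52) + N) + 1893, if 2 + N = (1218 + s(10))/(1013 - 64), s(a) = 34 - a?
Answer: 1756892/949 ≈ 1851.3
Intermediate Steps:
N = -656/949 (N = -2 + (1218 + (34 - 1*10))/(1013 - 64) = -2 + (1218 + (34 - 10))/949 = -2 + (1218 + 24)*(1/949) = -2 + 1242*(1/949) = -2 + 1242/949 = -656/949 ≈ -0.69125)
(O(-52) + N) + 1893 = (-41 - 656/949) + 1893 = -39565/949 + 1893 = 1756892/949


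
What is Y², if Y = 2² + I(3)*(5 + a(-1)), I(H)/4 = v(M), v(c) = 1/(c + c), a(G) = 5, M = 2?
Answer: 196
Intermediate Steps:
v(c) = 1/(2*c)
I(H) = 1 (I(H) = 4*((½)/2) = 4*((½)*(½)) = 4*(¼) = 1)
Y = 14 (Y = 2² + 1*(5 + 5) = 4 + 1*10 = 4 + 10 = 14)
Y² = 14² = 196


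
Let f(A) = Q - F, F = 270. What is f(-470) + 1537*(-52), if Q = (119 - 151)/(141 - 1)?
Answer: -2806798/35 ≈ -80194.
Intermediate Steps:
Q = -8/35 (Q = -32/140 = -32*1/140 = -8/35 ≈ -0.22857)
f(A) = -9458/35 (f(A) = -8/35 - 1*270 = -8/35 - 270 = -9458/35)
f(-470) + 1537*(-52) = -9458/35 + 1537*(-52) = -9458/35 - 79924 = -2806798/35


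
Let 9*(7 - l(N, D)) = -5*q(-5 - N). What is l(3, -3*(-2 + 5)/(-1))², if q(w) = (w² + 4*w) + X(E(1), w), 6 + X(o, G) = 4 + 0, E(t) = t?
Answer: 5041/9 ≈ 560.11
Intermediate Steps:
X(o, G) = -2 (X(o, G) = -6 + (4 + 0) = -6 + 4 = -2)
q(w) = -2 + w² + 4*w (q(w) = (w² + 4*w) - 2 = -2 + w² + 4*w)
l(N, D) = -47/9 - 20*N/9 + 5*(-5 - N)²/9 (l(N, D) = 7 - (-5)*(-2 + (-5 - N)² + 4*(-5 - N))/9 = 7 - (-5)*(-2 + (-5 - N)² + (-20 - 4*N))/9 = 7 - (-5)*(-22 + (-5 - N)² - 4*N)/9 = 7 - (110 - 5*(-5 - N)² + 20*N)/9 = 7 + (-110/9 - 20*N/9 + 5*(-5 - N)²/9) = -47/9 - 20*N/9 + 5*(-5 - N)²/9)
l(3, -3*(-2 + 5)/(-1))² = (26/3 + (5/9)*3² + (10/3)*3)² = (26/3 + (5/9)*9 + 10)² = (26/3 + 5 + 10)² = (71/3)² = 5041/9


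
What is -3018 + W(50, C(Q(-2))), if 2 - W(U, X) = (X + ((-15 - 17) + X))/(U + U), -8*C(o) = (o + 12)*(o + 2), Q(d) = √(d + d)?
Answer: -301563/100 + 7*I/100 ≈ -3015.6 + 0.07*I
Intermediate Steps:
Q(d) = √2*√d (Q(d) = √(2*d) = √2*√d)
C(o) = -(2 + o)*(12 + o)/8 (C(o) = -(o + 12)*(o + 2)/8 = -(12 + o)*(2 + o)/8 = -(2 + o)*(12 + o)/8)
W(U, X) = 2 - (-32 + 2*X)/(2*U) (W(U, X) = 2 - (X + ((-15 - 17) + X))/(U + U) = 2 - (X + (-32 + X))/(2*U) = 2 - (-32 + 2*X)*1/(2*U) = 2 - (-32 + 2*X)/(2*U))
-3018 + W(50, C(Q(-2))) = -3018 + (16 - (-3 - 7*√2*√(-2)/4 - (√2*√(-2))²/8) + 2*50)/50 = -3018 + (16 - (-3 - 7*√2*I*√2/4 - (√2*(I*√2))²/8) + 100)/50 = -3018 + (16 - (-3 - 7*I/2 - (2*I)²/8) + 100)/50 = -3018 + (16 - (-3 - 7*I/2 - ⅛*(-4)) + 100)/50 = -3018 + (16 - (-3 - 7*I/2 + ½) + 100)/50 = -3018 + (16 - (-5/2 - 7*I/2) + 100)/50 = -3018 + (16 + (5/2 + 7*I/2) + 100)/50 = -3018 + (237/2 + 7*I/2)/50 = -3018 + (237/100 + 7*I/100) = -301563/100 + 7*I/100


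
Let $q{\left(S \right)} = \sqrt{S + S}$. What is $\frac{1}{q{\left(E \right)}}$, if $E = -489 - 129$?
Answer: $- \frac{i \sqrt{309}}{618} \approx - 0.028444 i$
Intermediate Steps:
$E = -618$
$q{\left(S \right)} = \sqrt{2} \sqrt{S}$ ($q{\left(S \right)} = \sqrt{2 S} = \sqrt{2} \sqrt{S}$)
$\frac{1}{q{\left(E \right)}} = \frac{1}{\sqrt{2} \sqrt{-618}} = \frac{1}{\sqrt{2} i \sqrt{618}} = \frac{1}{2 i \sqrt{309}} = - \frac{i \sqrt{309}}{618}$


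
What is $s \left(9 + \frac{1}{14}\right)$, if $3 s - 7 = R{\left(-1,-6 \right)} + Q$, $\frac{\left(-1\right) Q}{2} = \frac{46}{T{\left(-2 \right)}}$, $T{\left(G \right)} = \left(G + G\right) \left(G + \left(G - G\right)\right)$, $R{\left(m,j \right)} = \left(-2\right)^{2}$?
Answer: $- \frac{127}{84} \approx -1.5119$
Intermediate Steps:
$R{\left(m,j \right)} = 4$
$T{\left(G \right)} = 2 G^{2}$ ($T{\left(G \right)} = 2 G \left(G + 0\right) = 2 G G = 2 G^{2}$)
$Q = - \frac{23}{2}$ ($Q = - 2 \frac{46}{2 \left(-2\right)^{2}} = - 2 \frac{46}{2 \cdot 4} = - 2 \cdot \frac{46}{8} = - 2 \cdot 46 \cdot \frac{1}{8} = \left(-2\right) \frac{23}{4} = - \frac{23}{2} \approx -11.5$)
$s = - \frac{1}{6}$ ($s = \frac{7}{3} + \frac{4 - \frac{23}{2}}{3} = \frac{7}{3} + \frac{1}{3} \left(- \frac{15}{2}\right) = \frac{7}{3} - \frac{5}{2} = - \frac{1}{6} \approx -0.16667$)
$s \left(9 + \frac{1}{14}\right) = - \frac{9 + \frac{1}{14}}{6} = \left(- \frac{1}{6}\right) \frac{127}{14} = - \frac{127}{84}$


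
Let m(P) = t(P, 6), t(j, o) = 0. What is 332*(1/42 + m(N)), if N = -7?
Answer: 166/21 ≈ 7.9048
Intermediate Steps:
m(P) = 0
332*(1/42 + m(N)) = 332*(1/42 + 0) = 332*(1/42) = 166/21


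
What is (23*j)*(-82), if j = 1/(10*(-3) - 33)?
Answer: 1886/63 ≈ 29.936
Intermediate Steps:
j = -1/63 (j = 1/(-30 - 33) = 1/(-63) = -1/63 ≈ -0.015873)
(23*j)*(-82) = (23*(-1/63))*(-82) = -23/63*(-82) = 1886/63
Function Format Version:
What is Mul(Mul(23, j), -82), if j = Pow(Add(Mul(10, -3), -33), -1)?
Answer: Rational(1886, 63) ≈ 29.936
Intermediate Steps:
j = Rational(-1, 63) (j = Pow(Add(-30, -33), -1) = Pow(-63, -1) = Rational(-1, 63) ≈ -0.015873)
Mul(Mul(23, j), -82) = Mul(Mul(23, Rational(-1, 63)), -82) = Mul(Rational(-23, 63), -82) = Rational(1886, 63)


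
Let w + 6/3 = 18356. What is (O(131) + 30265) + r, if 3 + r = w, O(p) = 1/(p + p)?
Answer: 12737393/262 ≈ 48616.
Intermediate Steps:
O(p) = 1/(2*p)
w = 18354 (w = -2 + 18356 = 18354)
r = 18351 (r = -3 + 18354 = 18351)
(O(131) + 30265) + r = ((1/2)/131 + 30265) + 18351 = ((1/2)*(1/131) + 30265) + 18351 = (1/262 + 30265) + 18351 = 7929431/262 + 18351 = 12737393/262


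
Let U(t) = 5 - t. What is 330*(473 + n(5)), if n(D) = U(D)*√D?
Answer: 156090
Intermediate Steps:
n(D) = √D*(5 - D) (n(D) = (5 - D)*√D = √D*(5 - D))
330*(473 + n(5)) = 330*(473 + √5*(5 - 1*5)) = 330*(473 + √5*(5 - 5)) = 330*(473 + √5*0) = 330*(473 + 0) = 330*473 = 156090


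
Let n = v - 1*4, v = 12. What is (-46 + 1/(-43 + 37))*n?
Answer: -1108/3 ≈ -369.33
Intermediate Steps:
n = 8 (n = 12 - 1*4 = 12 - 4 = 8)
(-46 + 1/(-43 + 37))*n = (-46 + 1/(-43 + 37))*8 = (-46 + 1/(-6))*8 = (-46 - ⅙)*8 = -277/6*8 = -1108/3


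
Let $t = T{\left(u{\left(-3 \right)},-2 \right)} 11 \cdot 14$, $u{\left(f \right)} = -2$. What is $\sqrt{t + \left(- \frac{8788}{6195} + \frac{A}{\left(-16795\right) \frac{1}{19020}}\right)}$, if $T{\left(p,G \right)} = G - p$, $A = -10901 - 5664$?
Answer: $\frac{2 \sqrt{2030634406983951510}}{20809005} \approx 136.96$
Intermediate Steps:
$A = -16565$
$t = 0$ ($t = \left(-2 - -2\right) 11 \cdot 14 = \left(-2 + 2\right) 11 \cdot 14 = 0 \cdot 11 \cdot 14 = 0 \cdot 14 = 0$)
$\sqrt{t + \left(- \frac{8788}{6195} + \frac{A}{\left(-16795\right) \frac{1}{19020}}\right)} = \sqrt{0 - \left(- \frac{63013260}{3359} + \frac{8788}{6195}\right)} = \sqrt{0 - \left(\frac{8788}{6195} + \frac{16565}{\left(-16795\right) \frac{1}{19020}}\right)} = \sqrt{0 - \left(\frac{8788}{6195} + \frac{16565}{- \frac{3359}{3804}}\right)} = \sqrt{0 - - \frac{390337626808}{20809005}} = \sqrt{0 + \left(- \frac{8788}{6195} + \frac{63013260}{3359}\right)} = \sqrt{0 + \frac{390337626808}{20809005}} = \sqrt{\frac{390337626808}{20809005}} = \frac{2 \sqrt{2030634406983951510}}{20809005}$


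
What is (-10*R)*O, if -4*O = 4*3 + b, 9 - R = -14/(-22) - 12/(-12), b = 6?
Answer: 3645/11 ≈ 331.36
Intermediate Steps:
R = 81/11 (R = 9 - (-14/(-22) - 12/(-12)) = 9 - (-14*(-1/22) - 12*(-1/12)) = 9 - (7/11 + 1) = 9 - 1*18/11 = 9 - 18/11 = 81/11 ≈ 7.3636)
O = -9/2 (O = -(4*3 + 6)/4 = -(12 + 6)/4 = -¼*18 = -9/2 ≈ -4.5000)
(-10*R)*O = -10*81/11*(-9/2) = -810/11*(-9/2) = 3645/11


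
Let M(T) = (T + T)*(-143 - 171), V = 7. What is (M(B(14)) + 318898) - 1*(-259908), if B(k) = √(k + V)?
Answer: 578806 - 628*√21 ≈ 5.7593e+5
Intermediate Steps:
B(k) = √(7 + k) (B(k) = √(k + 7) = √(7 + k))
M(T) = -628*T (M(T) = (2*T)*(-314) = -628*T)
(M(B(14)) + 318898) - 1*(-259908) = (-628*√(7 + 14) + 318898) - 1*(-259908) = (-628*√21 + 318898) + 259908 = (318898 - 628*√21) + 259908 = 578806 - 628*√21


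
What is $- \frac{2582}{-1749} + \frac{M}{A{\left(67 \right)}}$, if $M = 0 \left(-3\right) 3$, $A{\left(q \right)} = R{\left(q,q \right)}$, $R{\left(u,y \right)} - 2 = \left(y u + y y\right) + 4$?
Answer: $\frac{2582}{1749} \approx 1.4763$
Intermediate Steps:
$R{\left(u,y \right)} = 6 + y^{2} + u y$ ($R{\left(u,y \right)} = 2 + \left(\left(y u + y y\right) + 4\right) = 2 + \left(\left(u y + y^{2}\right) + 4\right) = 2 + \left(\left(y^{2} + u y\right) + 4\right) = 2 + \left(4 + y^{2} + u y\right) = 6 + y^{2} + u y$)
$A{\left(q \right)} = 6 + 2 q^{2}$ ($A{\left(q \right)} = 6 + q^{2} + q q = 6 + q^{2} + q^{2} = 6 + 2 q^{2}$)
$M = 0$ ($M = 0 \cdot 3 = 0$)
$- \frac{2582}{-1749} + \frac{M}{A{\left(67 \right)}} = - \frac{2582}{-1749} + \frac{0}{6 + 2 \cdot 67^{2}} = \left(-2582\right) \left(- \frac{1}{1749}\right) + \frac{0}{6 + 2 \cdot 4489} = \frac{2582}{1749} + \frac{0}{6 + 8978} = \frac{2582}{1749} + \frac{0}{8984} = \frac{2582}{1749} + 0 \cdot \frac{1}{8984} = \frac{2582}{1749} + 0 = \frac{2582}{1749}$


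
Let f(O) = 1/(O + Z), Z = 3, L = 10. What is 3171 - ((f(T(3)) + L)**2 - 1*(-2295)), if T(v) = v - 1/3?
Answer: 223235/289 ≈ 772.44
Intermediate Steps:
T(v) = -1/3 + v (T(v) = v - 1*1/3 = v - 1/3 = -1/3 + v)
f(O) = 1/(3 + O) (f(O) = 1/(O + 3) = 1/(3 + O))
3171 - ((f(T(3)) + L)**2 - 1*(-2295)) = 3171 - ((1/(3 + (-1/3 + 3)) + 10)**2 - 1*(-2295)) = 3171 - ((1/(3 + 8/3) + 10)**2 + 2295) = 3171 - ((1/(17/3) + 10)**2 + 2295) = 3171 - ((3/17 + 10)**2 + 2295) = 3171 - ((173/17)**2 + 2295) = 3171 - (29929/289 + 2295) = 3171 - 1*693184/289 = 3171 - 693184/289 = 223235/289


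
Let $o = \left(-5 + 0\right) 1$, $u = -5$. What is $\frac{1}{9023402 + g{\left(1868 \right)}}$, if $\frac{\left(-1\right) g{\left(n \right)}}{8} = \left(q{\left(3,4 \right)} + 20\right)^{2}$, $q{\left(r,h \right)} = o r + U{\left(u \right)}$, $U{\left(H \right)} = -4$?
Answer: $\frac{1}{9023394} \approx 1.1082 \cdot 10^{-7}$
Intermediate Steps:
$o = -5$ ($o = \left(-5\right) 1 = -5$)
$q{\left(r,h \right)} = -4 - 5 r$ ($q{\left(r,h \right)} = - 5 r - 4 = -4 - 5 r$)
$g{\left(n \right)} = -8$ ($g{\left(n \right)} = - 8 \left(\left(-4 - 15\right) + 20\right)^{2} = - 8 \left(-19 + 20\right)^{2} = - 8 \cdot 1^{2} = \left(-8\right) 1 = -8$)
$\frac{1}{9023402 + g{\left(1868 \right)}} = \frac{1}{9023402 - 8} = \frac{1}{9023394}$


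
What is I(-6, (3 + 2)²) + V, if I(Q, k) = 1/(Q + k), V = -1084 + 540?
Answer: -10335/19 ≈ -543.95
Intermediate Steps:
V = -544
I(-6, (3 + 2)²) + V = 1/(-6 + (3 + 2)²) - 544 = 1/(-6 + 5²) - 544 = 1/(-6 + 25) - 544 = 1/19 - 544 = -10335/19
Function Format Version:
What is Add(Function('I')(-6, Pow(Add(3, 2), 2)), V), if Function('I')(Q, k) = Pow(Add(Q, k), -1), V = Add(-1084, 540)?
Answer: Rational(-10335, 19) ≈ -543.95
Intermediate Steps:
V = -544
Add(Function('I')(-6, Pow(Add(3, 2), 2)), V) = Add(Pow(Add(-6, Pow(Add(3, 2), 2)), -1), -544) = Add(Pow(Add(-6, Pow(5, 2)), -1), -544) = Add(Pow(Add(-6, 25), -1), -544) = Add(Pow(19, -1), -544) = Add(Rational(1, 19), -544) = Rational(-10335, 19)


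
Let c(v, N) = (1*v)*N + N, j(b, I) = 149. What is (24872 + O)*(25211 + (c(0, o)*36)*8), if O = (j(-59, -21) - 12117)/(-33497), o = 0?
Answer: 21004528313272/33497 ≈ 6.2706e+8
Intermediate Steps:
c(v, N) = N + N*v (c(v, N) = v*N + N = N*v + N = N + N*v)
O = 11968/33497 (O = (149 - 12117)/(-33497) = -11968*(-1/33497) = 11968/33497 ≈ 0.35729)
(24872 + O)*(25211 + (c(0, o)*36)*8) = (24872 + 11968/33497)*(25211 + ((0*(1 + 0))*36)*8) = 833149352*(25211 + ((0*1)*36)*8)/33497 = 833149352*(25211 + (0*36)*8)/33497 = 833149352*(25211 + 0*8)/33497 = 833149352*(25211 + 0)/33497 = (833149352/33497)*25211 = 21004528313272/33497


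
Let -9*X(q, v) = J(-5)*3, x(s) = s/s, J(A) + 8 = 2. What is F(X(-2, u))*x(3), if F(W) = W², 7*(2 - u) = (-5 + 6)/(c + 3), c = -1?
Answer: 4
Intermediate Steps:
J(A) = -6 (J(A) = -8 + 2 = -6)
x(s) = 1
u = 27/14 (u = 2 - (-5 + 6)/(7*(-1 + 3)) = 2 - 1/(7*2) = 2 - ⅐*½ = 2 - 1/14 = 27/14 ≈ 1.9286)
X(q, v) = 2 (X(q, v) = -(-2)*3/3 = -⅑*(-18) = 2)
F(X(-2, u))*x(3) = 2²*1 = 4*1 = 4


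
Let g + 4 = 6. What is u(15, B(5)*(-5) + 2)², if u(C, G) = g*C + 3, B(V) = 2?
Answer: 1089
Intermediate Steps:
g = 2 (g = -4 + 6 = 2)
u(C, G) = 3 + 2*C (u(C, G) = 2*C + 3 = 3 + 2*C)
u(15, B(5)*(-5) + 2)² = (3 + 2*15)² = (3 + 30)² = 33² = 1089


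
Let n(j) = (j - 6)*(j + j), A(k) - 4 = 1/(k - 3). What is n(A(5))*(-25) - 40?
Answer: 595/2 ≈ 297.50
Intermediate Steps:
A(k) = 4 + 1/(-3 + k) (A(k) = 4 + 1/(k - 3) = 4 + 1/(-3 + k))
n(j) = 2*j*(-6 + j) (n(j) = (-6 + j)*(2*j) = 2*j*(-6 + j))
n(A(5))*(-25) - 40 = (2*((-11 + 4*5)/(-3 + 5))*(-6 + (-11 + 4*5)/(-3 + 5)))*(-25) - 40 = (2*((-11 + 20)/2)*(-6 + (-11 + 20)/2))*(-25) - 40 = (2*((½)*9)*(-6 + (½)*9))*(-25) - 40 = (2*(9/2)*(-6 + 9/2))*(-25) - 40 = (2*(9/2)*(-3/2))*(-25) - 40 = -27/2*(-25) - 40 = 675/2 - 40 = 595/2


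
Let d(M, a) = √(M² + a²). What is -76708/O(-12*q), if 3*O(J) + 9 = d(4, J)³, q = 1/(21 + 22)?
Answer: -13092276152592684/25760208029383 - 2175669706031616*√1858/25760208029383 ≈ -4148.8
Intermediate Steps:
q = 1/43 ≈ 0.023256
O(J) = -3 + (16 + J²)^(3/2)/3 (O(J) = -3 + (√(4² + J²))³/3 = -3 + (√(16 + J²))³/3 = -3 + (16 + J²)^(3/2)/3)
-76708/O(-12*q) = -76708/(-3 + (16 + (-12*1/43)²)^(3/2)/3) = -76708/(-3 + (16 + (-12/43)²)^(3/2)/3) = -76708/(-3 + (16 + 144/1849)^(3/2)/3) = -76708/(-3 + (29728/1849)^(3/2)/3) = -76708/(-3 + (118912*√1858/79507)/3) = -76708/(-3 + 118912*√1858/238521)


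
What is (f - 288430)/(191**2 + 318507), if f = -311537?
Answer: -599967/354988 ≈ -1.6901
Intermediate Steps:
(f - 288430)/(191**2 + 318507) = (-311537 - 288430)/(191**2 + 318507) = -599967/(36481 + 318507) = -599967/354988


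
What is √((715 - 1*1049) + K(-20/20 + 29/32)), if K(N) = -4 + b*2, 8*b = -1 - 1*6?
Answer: 3*I*√151/2 ≈ 18.432*I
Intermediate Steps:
b = -7/8 (b = (-1 - 1*6)/8 = (-1 - 6)/8 = (⅛)*(-7) = -7/8 ≈ -0.87500)
K(N) = -23/4 (K(N) = -4 - 7/8*2 = -4 - 7/4 = -23/4)
√((715 - 1*1049) + K(-20/20 + 29/32)) = √((715 - 1*1049) - 23/4) = √((715 - 1049) - 23/4) = √(-334 - 23/4) = √(-1359/4) = 3*I*√151/2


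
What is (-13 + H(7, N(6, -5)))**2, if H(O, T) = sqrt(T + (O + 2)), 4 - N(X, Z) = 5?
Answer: 177 - 52*sqrt(2) ≈ 103.46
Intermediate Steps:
N(X, Z) = -1 (N(X, Z) = 4 - 1*5 = 4 - 5 = -1)
H(O, T) = sqrt(2 + O + T) (H(O, T) = sqrt(T + (2 + O)) = sqrt(2 + O + T))
(-13 + H(7, N(6, -5)))**2 = (-13 + sqrt(2 + 7 - 1))**2 = (-13 + sqrt(8))**2 = (-13 + 2*sqrt(2))**2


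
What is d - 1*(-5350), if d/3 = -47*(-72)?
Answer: 15502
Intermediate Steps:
d = 10152 (d = 3*(-47*(-72)) = 3*3384 = 10152)
d - 1*(-5350) = 10152 - 1*(-5350) = 10152 + 5350 = 15502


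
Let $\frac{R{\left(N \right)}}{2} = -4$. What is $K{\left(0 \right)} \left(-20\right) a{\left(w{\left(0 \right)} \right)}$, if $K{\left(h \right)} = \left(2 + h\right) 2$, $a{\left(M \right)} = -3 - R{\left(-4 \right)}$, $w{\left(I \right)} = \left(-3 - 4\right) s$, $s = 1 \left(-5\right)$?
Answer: $-400$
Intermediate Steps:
$R{\left(N \right)} = -8$ ($R{\left(N \right)} = 2 \left(-4\right) = -8$)
$s = -5$
$w{\left(I \right)} = 35$ ($w{\left(I \right)} = \left(-3 - 4\right) \left(-5\right) = \left(-7\right) \left(-5\right) = 35$)
$a{\left(M \right)} = 5$ ($a{\left(M \right)} = -3 - -8 = -3 + 8 = 5$)
$K{\left(h \right)} = 4 + 2 h$
$K{\left(0 \right)} \left(-20\right) a{\left(w{\left(0 \right)} \right)} = \left(4 + 2 \cdot 0\right) \left(-20\right) 5 = \left(4 + 0\right) \left(-20\right) 5 = 4 \left(-20\right) 5 = \left(-80\right) 5 = -400$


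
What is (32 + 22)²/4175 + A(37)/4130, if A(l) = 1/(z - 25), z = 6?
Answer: 45762869/65522450 ≈ 0.69843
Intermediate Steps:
A(l) = -1/19 (A(l) = 1/(6 - 25) = 1/(-19) = -1/19)
(32 + 22)²/4175 + A(37)/4130 = (32 + 22)²/4175 - 1/19/4130 = 54²*(1/4175) - 1/19*1/4130 = 2916*(1/4175) - 1/78470 = 2916/4175 - 1/78470 = 45762869/65522450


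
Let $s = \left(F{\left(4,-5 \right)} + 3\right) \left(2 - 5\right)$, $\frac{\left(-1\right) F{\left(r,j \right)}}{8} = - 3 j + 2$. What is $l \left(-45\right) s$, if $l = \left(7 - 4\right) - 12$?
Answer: $161595$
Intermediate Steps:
$l = -9$ ($l = 3 - 12 = -9$)
$F{\left(r,j \right)} = -16 + 24 j$ ($F{\left(r,j \right)} = - 8 \left(- 3 j + 2\right) = - 8 \left(2 - 3 j\right) = -16 + 24 j$)
$s = 399$ ($s = \left(\left(-16 + 24 \left(-5\right)\right) + 3\right) \left(2 - 5\right) = \left(\left(-16 - 120\right) + 3\right) \left(2 - 5\right) = \left(-136 + 3\right) \left(-3\right) = \left(-133\right) \left(-3\right) = 399$)
$l \left(-45\right) s = \left(-9\right) \left(-45\right) 399 = 405 \cdot 399 = 161595$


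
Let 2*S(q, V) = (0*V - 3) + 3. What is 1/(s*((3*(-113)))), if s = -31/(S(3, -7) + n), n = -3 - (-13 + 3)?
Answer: 7/10509 ≈ 0.00066610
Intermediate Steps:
S(q, V) = 0 (S(q, V) = ((0*V - 3) + 3)/2 = ((0 - 3) + 3)/2 = (-3 + 3)/2 = (½)*0 = 0)
n = 7 (n = -3 - 1*(-10) = -3 + 10 = 7)
s = -31/7 (s = -31/(0 + 7) = -31/7 ≈ -4.4286)
1/(s*((3*(-113)))) = 1/((-31/7)*((3*(-113)))) = -7/31/(-339) = -7/31*(-1/339) = 7/10509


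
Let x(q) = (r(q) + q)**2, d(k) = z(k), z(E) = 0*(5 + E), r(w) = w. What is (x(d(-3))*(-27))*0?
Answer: 0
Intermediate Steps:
z(E) = 0
d(k) = 0
x(q) = 4*q**2 (x(q) = (q + q)**2 = (2*q)**2 = 4*q**2)
(x(d(-3))*(-27))*0 = ((4*0**2)*(-27))*0 = ((4*0)*(-27))*0 = (0*(-27))*0 = 0*0 = 0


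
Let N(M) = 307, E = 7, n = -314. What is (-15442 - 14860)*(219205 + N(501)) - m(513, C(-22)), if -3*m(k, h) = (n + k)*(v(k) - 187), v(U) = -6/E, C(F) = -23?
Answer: -139684966789/21 ≈ -6.6517e+9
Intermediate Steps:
v(U) = -6/7
m(k, h) = -412910/21 + 1315*k/21 (m(k, h) = -(-314 + k)*(-6/7 - 187)/3 = -(-314 + k)*(-1315)/(3*7) = -(412910/7 - 1315*k/7)/3 = -412910/21 + 1315*k/21)
(-15442 - 14860)*(219205 + N(501)) - m(513, C(-22)) = (-15442 - 14860)*(219205 + 307) - (-412910/21 + (1315/21)*513) = -30302*219512 - (-412910/21 + 224865/7) = -6651652624 - 1*261685/21 = -6651652624 - 261685/21 = -139684966789/21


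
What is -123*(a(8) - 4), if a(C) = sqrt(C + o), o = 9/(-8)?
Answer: 492 - 123*sqrt(110)/4 ≈ 169.49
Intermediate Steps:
o = -9/8 (o = 9*(-1/8) = -9/8 ≈ -1.1250)
a(C) = sqrt(-9/8 + C) (a(C) = sqrt(C - 9/8) = sqrt(-9/8 + C))
-123*(a(8) - 4) = -123*(sqrt(-18 + 16*8)/4 - 4) = -123*(sqrt(-18 + 128)/4 - 4) = -123*(sqrt(110)/4 - 4) = -123*(-4 + sqrt(110)/4) = 492 - 123*sqrt(110)/4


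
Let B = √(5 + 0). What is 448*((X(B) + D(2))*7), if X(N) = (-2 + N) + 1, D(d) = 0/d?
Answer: -3136 + 3136*√5 ≈ 3876.3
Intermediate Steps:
D(d) = 0
B = √5 ≈ 2.2361
X(N) = -1 + N
448*((X(B) + D(2))*7) = 448*(((-1 + √5) + 0)*7) = 448*((-1 + √5)*7) = 448*(-7 + 7*√5) = -3136 + 3136*√5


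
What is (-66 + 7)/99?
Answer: -59/99 ≈ -0.59596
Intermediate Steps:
(-66 + 7)/99 = -59*1/99 = -59/99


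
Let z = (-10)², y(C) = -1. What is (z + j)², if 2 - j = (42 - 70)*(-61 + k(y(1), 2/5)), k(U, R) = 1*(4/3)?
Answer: 22146436/9 ≈ 2.4607e+6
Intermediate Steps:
k(U, R) = 4/3 (k(U, R) = 1*(4*(⅓)) = 1*(4/3) = 4/3)
z = 100
j = -5006/3 (j = 2 - (42 - 70)*(-61 + 4/3) = 2 - (-28)*(-179)/3 = 2 - 1*5012/3 = 2 - 5012/3 = -5006/3 ≈ -1668.7)
(z + j)² = (100 - 5006/3)² = (-4706/3)² = 22146436/9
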